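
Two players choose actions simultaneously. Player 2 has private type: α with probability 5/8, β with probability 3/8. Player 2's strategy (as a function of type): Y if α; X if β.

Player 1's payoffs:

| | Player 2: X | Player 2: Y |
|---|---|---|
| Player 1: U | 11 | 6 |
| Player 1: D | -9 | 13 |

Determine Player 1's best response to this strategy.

E[U] = 5/8·(6) + 3/8·(11) = 63/8
E[D] = 5/8·(13) + 3/8·(-9) = 19/4
Best response: U (63/8 is the largest).

U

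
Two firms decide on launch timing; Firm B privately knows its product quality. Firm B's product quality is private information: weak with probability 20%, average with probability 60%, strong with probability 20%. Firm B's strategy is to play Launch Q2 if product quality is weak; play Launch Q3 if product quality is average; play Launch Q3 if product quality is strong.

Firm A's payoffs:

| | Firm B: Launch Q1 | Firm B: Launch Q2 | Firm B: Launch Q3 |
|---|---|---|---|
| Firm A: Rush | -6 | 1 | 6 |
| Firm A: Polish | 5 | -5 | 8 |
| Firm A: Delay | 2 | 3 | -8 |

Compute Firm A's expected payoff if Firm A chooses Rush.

5

Take the expectation over Firm B's product quality, weighting each type's action by its prior probability.
E[Rush] = 0.2·1 + 0.6·6 + 0.2·6 = 0.2 + 3.6 + 1.2 = 5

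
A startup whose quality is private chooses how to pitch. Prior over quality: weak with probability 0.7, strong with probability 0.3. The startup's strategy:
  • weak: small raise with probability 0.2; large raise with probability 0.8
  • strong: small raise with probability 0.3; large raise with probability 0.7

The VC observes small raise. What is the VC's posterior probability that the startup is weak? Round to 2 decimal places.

Apply Bayes' rule using the sender's strategy as the likelihood.
P(small raise) = 0.7·0.2 + 0.3·0.3 = 0.23
P(weak | small raise) = (0.7·0.2) / 0.23 = 0.14 / 0.23 = 0.608696

0.61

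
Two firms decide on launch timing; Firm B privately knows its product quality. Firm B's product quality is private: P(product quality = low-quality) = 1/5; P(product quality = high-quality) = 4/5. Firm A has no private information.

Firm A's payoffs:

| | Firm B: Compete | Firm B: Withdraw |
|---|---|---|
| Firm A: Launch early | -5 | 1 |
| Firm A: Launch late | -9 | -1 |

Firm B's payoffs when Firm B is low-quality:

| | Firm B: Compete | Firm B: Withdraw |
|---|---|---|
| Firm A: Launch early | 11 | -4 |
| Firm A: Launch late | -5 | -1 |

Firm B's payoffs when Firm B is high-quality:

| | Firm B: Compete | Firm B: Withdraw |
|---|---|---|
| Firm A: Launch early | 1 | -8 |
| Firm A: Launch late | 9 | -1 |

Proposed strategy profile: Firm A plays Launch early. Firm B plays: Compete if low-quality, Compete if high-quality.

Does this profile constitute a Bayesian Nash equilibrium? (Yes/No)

Firm A plays Launch early: E[Launch early] = 1/5·(-5) + 4/5·(-5) = -5; E[Launch late] = -9. Best-responding. ✓
Firm B (product quality low-quality), facing Launch early: Compete gives 11, Withdraw gives -4. Proposed Compete is best. ✓
Firm B (product quality high-quality), facing Launch early: Compete gives 1, Withdraw gives -8. Proposed Compete is best. ✓

Yes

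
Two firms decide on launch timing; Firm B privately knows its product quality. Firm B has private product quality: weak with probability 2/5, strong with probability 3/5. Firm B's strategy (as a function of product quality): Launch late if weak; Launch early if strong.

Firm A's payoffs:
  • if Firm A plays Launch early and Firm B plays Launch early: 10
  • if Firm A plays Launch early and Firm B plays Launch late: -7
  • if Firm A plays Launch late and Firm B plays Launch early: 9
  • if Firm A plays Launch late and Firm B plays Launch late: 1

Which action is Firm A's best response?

Launch late

Compute Firm A's expected payoff for each action, taking the expectation over Firm B's type.
E[Launch early] = 2/5·(-7) + 3/5·(10) = 16/5
E[Launch late] = 2/5·(1) + 3/5·(9) = 29/5
Best response: Launch late (29/5 is the largest).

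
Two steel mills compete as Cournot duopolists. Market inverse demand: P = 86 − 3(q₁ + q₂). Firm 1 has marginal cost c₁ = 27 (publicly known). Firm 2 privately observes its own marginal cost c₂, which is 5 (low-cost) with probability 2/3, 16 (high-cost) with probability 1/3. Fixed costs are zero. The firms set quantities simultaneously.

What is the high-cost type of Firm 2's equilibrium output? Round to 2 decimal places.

Firm 2 with cost c maximizes (86 − 3(q₁+q₂) − c)·q₂, giving q₂(c) = (86 − c − 3q₁)/6.
E[c₂] = 2/3·5 + 1/3·16 = 8.66667
Firm 1's FOC against E[q₂] yields q₁ = (86 − 2·27 + E[c₂])/9 = (86 − 54 + 8.66667)/9 = 4.51852.
q₂(high-cost) = (86 − 16 − 3·4.51852)/6 = 9.40741.

9.41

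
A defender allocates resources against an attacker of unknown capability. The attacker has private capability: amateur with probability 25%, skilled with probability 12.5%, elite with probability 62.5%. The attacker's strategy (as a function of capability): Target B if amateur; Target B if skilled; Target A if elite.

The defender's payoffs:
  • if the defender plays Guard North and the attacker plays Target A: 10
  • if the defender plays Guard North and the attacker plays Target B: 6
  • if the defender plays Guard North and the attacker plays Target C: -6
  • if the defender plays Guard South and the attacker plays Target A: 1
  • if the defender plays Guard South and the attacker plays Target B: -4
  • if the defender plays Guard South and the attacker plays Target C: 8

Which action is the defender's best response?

Compute the defender's expected payoff for each action, taking the expectation over the attacker's type.
E[Guard North] = 0.25·(6) + 0.125·(6) + 0.625·(10) = 8.5
E[Guard South] = 0.25·(-4) + 0.125·(-4) + 0.625·(1) = -0.875
Best response: Guard North (8.5 is the largest).

Guard North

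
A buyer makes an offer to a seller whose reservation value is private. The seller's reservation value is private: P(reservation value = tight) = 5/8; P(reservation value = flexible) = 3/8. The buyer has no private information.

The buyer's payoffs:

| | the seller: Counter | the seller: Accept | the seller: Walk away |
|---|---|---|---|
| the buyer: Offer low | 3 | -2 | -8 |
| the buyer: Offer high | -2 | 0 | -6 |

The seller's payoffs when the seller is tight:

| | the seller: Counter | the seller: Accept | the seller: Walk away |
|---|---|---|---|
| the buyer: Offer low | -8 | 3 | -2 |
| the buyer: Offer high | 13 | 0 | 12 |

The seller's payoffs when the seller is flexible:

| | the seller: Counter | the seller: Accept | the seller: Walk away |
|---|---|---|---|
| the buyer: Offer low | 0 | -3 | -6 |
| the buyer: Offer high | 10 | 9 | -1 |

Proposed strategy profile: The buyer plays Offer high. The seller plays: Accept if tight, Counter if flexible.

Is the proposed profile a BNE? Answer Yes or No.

The buyer plays Offer high: E[Offer high] = 5/8·(0) + 3/8·(-2) = -3/4; E[Offer low] = -1/8. Not best-responding. ✗
The seller (reservation value tight), facing Offer high: Counter gives 13, Accept gives 0, Walk away gives 12. Proposed Accept is not best — profitable deviation exists. ✗
The seller (reservation value flexible), facing Offer high: Counter gives 10, Accept gives 9, Walk away gives -1. Proposed Counter is best. ✓

No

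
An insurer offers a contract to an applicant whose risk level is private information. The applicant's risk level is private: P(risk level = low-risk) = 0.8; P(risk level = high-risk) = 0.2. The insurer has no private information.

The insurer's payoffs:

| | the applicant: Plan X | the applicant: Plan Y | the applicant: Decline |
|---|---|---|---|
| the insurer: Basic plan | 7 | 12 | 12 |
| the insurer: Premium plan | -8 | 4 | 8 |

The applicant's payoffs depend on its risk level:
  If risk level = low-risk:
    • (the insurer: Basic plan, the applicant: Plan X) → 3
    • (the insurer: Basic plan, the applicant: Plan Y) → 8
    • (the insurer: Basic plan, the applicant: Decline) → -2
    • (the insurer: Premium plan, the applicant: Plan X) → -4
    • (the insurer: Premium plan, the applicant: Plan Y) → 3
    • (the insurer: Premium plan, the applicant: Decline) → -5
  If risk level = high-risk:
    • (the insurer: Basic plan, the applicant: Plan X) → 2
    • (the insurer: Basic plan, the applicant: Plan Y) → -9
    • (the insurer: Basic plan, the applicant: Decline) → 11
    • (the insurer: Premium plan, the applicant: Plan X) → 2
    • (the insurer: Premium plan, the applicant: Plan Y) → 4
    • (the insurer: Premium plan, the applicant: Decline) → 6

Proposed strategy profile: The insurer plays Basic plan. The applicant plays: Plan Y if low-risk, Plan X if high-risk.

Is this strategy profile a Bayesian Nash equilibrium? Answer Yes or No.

A profile is a BNE iff every type of every player is best-responding given beliefs about the other side.
The insurer plays Basic plan: E[Basic plan] = 0.8·(12) + 0.2·(7) = 11; E[Premium plan] = 1.6. Best-responding. ✓
The applicant (risk level low-risk), facing Basic plan: Plan X gives 3, Plan Y gives 8, Decline gives -2. Proposed Plan Y is best. ✓
The applicant (risk level high-risk), facing Basic plan: Plan X gives 2, Plan Y gives -9, Decline gives 11. Proposed Plan X is not best — profitable deviation exists. ✗

No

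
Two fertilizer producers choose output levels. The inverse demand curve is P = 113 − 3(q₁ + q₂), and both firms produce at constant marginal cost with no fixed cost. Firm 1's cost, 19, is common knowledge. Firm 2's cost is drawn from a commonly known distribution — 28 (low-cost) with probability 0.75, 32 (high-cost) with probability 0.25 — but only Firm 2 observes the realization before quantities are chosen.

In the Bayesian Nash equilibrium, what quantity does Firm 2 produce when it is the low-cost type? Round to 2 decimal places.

Type-c best response for Firm 2: q₂(c) = (113 − c)/6 − q₁/2.
Firm 1 maximizes expected profit; its first-order condition is 113 − 6q₁ − 3E[q₂] − 19 = 0.
Substituting E[q₂] and solving: E[c₂] = 29, so q₁ = (113 − 2·19 + 29)/9 = 11.5556.
q₂(low-cost) = (113 − 28 − 3·11.5556)/6 = 8.38889.

8.39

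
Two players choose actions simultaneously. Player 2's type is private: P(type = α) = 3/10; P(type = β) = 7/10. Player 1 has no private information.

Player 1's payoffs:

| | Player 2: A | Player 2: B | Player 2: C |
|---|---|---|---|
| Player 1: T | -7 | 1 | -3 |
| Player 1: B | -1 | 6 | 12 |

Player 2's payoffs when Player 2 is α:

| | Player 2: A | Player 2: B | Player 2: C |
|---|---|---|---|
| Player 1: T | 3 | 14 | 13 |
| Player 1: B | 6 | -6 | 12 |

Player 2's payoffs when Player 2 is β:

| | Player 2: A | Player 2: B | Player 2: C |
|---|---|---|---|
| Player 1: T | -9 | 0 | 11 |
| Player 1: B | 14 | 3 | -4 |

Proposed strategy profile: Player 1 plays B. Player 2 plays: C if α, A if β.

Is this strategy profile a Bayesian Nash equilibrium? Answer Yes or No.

Player 1 plays B: E[B] = 3/10·(12) + 7/10·(-1) = 29/10; E[T] = -29/5. Best-responding. ✓
Player 2 (type α), facing B: A gives 6, B gives -6, C gives 12. Proposed C is best. ✓
Player 2 (type β), facing B: A gives 14, B gives 3, C gives -4. Proposed A is best. ✓

Yes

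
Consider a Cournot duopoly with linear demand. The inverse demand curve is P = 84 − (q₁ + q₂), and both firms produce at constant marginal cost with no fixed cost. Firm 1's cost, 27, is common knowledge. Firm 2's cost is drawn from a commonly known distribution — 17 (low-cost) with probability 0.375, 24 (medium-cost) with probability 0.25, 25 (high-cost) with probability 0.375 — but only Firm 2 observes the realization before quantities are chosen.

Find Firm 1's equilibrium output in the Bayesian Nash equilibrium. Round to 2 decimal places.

17.25

Type-c best response for Firm 2: q₂(c) = (84 − c)/2 − q₁/2.
Firm 1 maximizes expected profit; its first-order condition is 84 − 2q₁ − E[q₂] − 27 = 0.
Substituting E[q₂] and solving: E[c₂] = 21.75, so q₁ = (84 − 2·27 + 21.75)/3 = 17.25.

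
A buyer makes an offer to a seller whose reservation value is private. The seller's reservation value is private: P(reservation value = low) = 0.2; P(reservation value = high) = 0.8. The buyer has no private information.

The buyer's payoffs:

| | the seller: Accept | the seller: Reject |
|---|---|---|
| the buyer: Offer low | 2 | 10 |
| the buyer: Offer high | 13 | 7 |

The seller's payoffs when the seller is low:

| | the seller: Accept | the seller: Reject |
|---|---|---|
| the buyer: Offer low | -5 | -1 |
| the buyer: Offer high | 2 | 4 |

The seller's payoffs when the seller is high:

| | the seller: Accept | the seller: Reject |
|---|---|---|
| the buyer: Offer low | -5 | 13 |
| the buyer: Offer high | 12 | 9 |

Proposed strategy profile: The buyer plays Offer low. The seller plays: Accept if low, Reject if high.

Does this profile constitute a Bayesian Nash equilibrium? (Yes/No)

No

The buyer plays Offer low: E[Offer low] = 0.2·(2) + 0.8·(10) = 8.4; E[Offer high] = 8.2. Best-responding. ✓
The seller (reservation value low), facing Offer low: Accept gives -5, Reject gives -1. Proposed Accept is not best — profitable deviation exists. ✗
The seller (reservation value high), facing Offer low: Accept gives -5, Reject gives 13. Proposed Reject is best. ✓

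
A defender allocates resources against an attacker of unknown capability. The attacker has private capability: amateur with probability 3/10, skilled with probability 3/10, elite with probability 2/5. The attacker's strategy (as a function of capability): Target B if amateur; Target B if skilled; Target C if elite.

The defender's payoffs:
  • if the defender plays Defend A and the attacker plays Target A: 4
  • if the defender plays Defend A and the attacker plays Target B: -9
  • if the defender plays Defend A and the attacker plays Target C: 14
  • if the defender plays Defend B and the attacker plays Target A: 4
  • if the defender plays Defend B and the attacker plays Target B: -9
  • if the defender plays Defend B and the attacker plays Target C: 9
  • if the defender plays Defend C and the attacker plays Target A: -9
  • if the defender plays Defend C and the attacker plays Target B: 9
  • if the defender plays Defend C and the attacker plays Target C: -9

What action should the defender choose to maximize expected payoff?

E[Defend A] = 3/10·(-9) + 3/10·(-9) + 2/5·(14) = 1/5
E[Defend B] = 3/10·(-9) + 3/10·(-9) + 2/5·(9) = -9/5
E[Defend C] = 3/10·(9) + 3/10·(9) + 2/5·(-9) = 9/5
Best response: Defend C (9/5 is the largest).

Defend C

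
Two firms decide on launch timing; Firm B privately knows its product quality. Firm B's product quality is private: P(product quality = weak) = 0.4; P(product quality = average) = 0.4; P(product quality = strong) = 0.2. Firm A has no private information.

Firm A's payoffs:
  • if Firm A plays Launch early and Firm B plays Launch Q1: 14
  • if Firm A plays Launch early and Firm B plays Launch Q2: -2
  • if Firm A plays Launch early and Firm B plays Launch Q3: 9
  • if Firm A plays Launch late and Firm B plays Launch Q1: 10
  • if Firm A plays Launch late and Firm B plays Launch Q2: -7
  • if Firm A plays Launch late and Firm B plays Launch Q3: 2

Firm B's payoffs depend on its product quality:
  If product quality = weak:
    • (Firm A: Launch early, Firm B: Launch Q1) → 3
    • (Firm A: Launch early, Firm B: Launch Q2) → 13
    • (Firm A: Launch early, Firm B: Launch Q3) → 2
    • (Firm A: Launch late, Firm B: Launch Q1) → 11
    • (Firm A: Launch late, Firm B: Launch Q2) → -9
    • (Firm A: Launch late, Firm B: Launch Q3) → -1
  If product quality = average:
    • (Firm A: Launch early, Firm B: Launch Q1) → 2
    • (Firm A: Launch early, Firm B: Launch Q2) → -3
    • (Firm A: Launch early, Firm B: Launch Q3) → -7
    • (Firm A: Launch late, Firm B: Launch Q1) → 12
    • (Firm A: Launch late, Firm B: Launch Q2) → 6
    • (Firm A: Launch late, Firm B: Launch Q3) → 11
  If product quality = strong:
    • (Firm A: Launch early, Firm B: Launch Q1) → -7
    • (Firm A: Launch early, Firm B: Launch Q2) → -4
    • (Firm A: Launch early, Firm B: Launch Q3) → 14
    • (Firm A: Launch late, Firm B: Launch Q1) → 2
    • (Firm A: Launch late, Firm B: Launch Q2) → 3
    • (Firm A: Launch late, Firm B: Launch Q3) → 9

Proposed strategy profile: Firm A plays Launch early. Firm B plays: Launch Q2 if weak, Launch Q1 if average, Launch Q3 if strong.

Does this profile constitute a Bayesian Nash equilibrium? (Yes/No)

Yes

Firm A plays Launch early: E[Launch early] = 0.4·(-2) + 0.4·(14) + 0.2·(9) = 6.6; E[Launch late] = 1.6. Best-responding. ✓
Firm B (product quality weak), facing Launch early: Launch Q1 gives 3, Launch Q2 gives 13, Launch Q3 gives 2. Proposed Launch Q2 is best. ✓
Firm B (product quality average), facing Launch early: Launch Q1 gives 2, Launch Q2 gives -3, Launch Q3 gives -7. Proposed Launch Q1 is best. ✓
Firm B (product quality strong), facing Launch early: Launch Q1 gives -7, Launch Q2 gives -4, Launch Q3 gives 14. Proposed Launch Q3 is best. ✓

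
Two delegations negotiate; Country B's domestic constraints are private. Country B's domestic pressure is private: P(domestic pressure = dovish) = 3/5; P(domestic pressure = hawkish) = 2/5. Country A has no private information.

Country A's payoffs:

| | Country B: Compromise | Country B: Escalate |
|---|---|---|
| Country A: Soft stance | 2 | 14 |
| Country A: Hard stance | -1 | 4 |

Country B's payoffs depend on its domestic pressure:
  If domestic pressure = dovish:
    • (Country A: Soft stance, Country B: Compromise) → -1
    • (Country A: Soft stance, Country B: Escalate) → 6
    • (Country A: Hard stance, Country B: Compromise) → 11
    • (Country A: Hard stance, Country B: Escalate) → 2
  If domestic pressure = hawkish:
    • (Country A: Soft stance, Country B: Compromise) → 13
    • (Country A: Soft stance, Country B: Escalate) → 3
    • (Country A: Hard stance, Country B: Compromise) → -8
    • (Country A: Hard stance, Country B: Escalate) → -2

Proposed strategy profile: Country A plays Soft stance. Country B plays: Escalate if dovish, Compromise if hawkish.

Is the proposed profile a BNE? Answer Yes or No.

Yes

Country A plays Soft stance: E[Soft stance] = 3/5·(14) + 2/5·(2) = 46/5; E[Hard stance] = 2. Best-responding. ✓
Country B (domestic pressure dovish), facing Soft stance: Compromise gives -1, Escalate gives 6. Proposed Escalate is best. ✓
Country B (domestic pressure hawkish), facing Soft stance: Compromise gives 13, Escalate gives 3. Proposed Compromise is best. ✓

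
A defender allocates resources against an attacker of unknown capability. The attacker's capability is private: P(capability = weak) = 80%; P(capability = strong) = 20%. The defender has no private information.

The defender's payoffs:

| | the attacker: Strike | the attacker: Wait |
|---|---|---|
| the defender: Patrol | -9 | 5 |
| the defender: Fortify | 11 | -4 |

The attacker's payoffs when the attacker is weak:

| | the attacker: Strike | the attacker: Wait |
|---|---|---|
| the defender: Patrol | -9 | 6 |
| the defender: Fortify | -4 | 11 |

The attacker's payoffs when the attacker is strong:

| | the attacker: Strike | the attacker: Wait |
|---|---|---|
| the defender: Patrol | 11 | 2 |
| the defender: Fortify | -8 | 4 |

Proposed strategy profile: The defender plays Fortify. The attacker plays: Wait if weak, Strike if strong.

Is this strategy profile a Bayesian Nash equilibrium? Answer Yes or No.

A profile is a BNE iff every type of every player is best-responding given beliefs about the other side.
The defender plays Fortify: E[Fortify] = 0.8·(-4) + 0.2·(11) = -1; E[Patrol] = 2.2. Not best-responding. ✗
The attacker (capability weak), facing Fortify: Strike gives -4, Wait gives 11. Proposed Wait is best. ✓
The attacker (capability strong), facing Fortify: Strike gives -8, Wait gives 4. Proposed Strike is not best — profitable deviation exists. ✗

No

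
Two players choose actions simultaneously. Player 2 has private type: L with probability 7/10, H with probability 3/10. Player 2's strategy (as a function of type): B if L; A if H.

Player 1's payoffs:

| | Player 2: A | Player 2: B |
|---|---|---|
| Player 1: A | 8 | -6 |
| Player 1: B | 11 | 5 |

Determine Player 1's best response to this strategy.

E[A] = 7/10·(-6) + 3/10·(8) = -9/5
E[B] = 7/10·(5) + 3/10·(11) = 34/5
Best response: B (34/5 is the largest).

B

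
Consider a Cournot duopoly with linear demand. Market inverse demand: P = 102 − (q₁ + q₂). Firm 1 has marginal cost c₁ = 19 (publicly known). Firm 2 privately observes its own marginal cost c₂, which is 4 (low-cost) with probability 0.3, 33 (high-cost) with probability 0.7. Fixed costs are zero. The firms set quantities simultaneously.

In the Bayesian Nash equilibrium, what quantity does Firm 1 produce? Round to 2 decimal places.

29.43

Type-c best response for Firm 2: q₂(c) = (102 − c)/2 − q₁/2.
Firm 1 maximizes expected profit; its first-order condition is 102 − 2q₁ − E[q₂] − 19 = 0.
Substituting E[q₂] and solving: E[c₂] = 24.3, so q₁ = (102 − 2·19 + 24.3)/3 = 29.4333.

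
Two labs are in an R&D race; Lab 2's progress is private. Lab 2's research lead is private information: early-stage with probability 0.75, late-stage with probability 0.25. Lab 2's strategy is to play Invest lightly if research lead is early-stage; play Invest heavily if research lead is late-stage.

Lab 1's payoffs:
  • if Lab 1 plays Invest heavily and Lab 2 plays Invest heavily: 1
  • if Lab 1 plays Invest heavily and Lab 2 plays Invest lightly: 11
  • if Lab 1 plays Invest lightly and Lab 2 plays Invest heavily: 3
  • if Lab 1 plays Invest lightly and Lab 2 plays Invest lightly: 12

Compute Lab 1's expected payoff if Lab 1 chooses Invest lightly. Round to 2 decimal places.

E[Invest lightly] = 0.75·12 + 0.25·3 = 9 + 0.75 = 9.75

9.75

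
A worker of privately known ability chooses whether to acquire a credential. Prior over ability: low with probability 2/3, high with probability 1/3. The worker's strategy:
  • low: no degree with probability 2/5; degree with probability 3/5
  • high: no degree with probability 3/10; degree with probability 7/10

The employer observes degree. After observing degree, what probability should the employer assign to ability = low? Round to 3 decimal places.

0.632

Apply Bayes' rule using the sender's strategy as the likelihood.
P(degree) = (2/3)·(3/5) + (1/3)·(7/10) = 19/30
P(low | degree) = ((2/3)·(3/5)) / (19/30) = (2/5) / (19/30) = 12/19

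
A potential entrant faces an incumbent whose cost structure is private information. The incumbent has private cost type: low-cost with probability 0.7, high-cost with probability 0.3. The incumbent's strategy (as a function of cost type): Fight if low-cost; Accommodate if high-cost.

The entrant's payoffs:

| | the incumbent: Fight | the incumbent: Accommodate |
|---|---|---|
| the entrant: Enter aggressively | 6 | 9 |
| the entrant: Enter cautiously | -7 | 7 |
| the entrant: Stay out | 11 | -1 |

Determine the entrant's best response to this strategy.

Compute the entrant's expected payoff for each action, taking the expectation over the incumbent's type.
E[Enter aggressively] = 0.7·(6) + 0.3·(9) = 6.9
E[Enter cautiously] = 0.7·(-7) + 0.3·(7) = -2.8
E[Stay out] = 0.7·(11) + 0.3·(-1) = 7.4
Best response: Stay out (7.4 is the largest).

Stay out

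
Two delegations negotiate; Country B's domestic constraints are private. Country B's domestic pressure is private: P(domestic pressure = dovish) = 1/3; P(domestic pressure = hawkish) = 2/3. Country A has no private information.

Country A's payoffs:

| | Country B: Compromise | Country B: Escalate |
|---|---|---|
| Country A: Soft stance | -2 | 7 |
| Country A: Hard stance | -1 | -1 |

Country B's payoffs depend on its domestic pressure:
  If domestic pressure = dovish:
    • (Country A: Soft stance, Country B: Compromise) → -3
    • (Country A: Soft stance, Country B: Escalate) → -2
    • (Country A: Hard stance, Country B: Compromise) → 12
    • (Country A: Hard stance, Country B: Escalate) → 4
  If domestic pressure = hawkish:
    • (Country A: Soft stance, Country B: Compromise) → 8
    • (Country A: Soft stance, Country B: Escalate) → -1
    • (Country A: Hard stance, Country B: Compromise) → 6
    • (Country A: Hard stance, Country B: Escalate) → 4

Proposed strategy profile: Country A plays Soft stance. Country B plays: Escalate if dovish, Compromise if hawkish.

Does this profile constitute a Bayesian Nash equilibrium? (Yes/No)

Country A plays Soft stance: E[Soft stance] = 1/3·(7) + 2/3·(-2) = 1; E[Hard stance] = -1. Best-responding. ✓
Country B (domestic pressure dovish), facing Soft stance: Compromise gives -3, Escalate gives -2. Proposed Escalate is best. ✓
Country B (domestic pressure hawkish), facing Soft stance: Compromise gives 8, Escalate gives -1. Proposed Compromise is best. ✓

Yes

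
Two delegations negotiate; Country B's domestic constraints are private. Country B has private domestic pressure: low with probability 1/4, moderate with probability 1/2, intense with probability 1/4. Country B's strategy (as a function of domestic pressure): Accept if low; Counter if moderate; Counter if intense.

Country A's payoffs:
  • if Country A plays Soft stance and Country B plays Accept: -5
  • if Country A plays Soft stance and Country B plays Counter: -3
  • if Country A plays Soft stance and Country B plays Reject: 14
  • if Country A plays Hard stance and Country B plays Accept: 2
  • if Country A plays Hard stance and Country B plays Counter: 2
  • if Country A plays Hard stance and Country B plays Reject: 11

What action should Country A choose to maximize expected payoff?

Hard stance

E[Soft stance] = 1/4·(-5) + 1/2·(-3) + 1/4·(-3) = -7/2
E[Hard stance] = 1/4·(2) + 1/2·(2) + 1/4·(2) = 2
Best response: Hard stance (2 is the largest).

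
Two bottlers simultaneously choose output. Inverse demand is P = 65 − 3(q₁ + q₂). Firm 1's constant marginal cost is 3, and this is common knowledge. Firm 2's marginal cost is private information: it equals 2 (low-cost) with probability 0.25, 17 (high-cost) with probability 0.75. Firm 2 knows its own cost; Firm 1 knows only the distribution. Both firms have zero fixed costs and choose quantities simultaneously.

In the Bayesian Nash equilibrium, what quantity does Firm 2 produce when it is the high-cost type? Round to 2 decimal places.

3.99

Each type of Firm 2 best-responds to q₁; Firm 1 best-responds to the expected q₂ over Firm 2's types.
Firm 2 with cost c maximizes (65 − 3(q₁+q₂) − c)·q₂, giving q₂(c) = (65 − c − 3q₁)/6.
E[c₂] = 0.25·2 + 0.75·17 = 13.25
Firm 1's FOC against E[q₂] yields q₁ = (65 − 2·3 + E[c₂])/9 = (65 − 6 + 13.25)/9 = 8.02778.
q₂(high-cost) = (65 − 17 − 3·8.02778)/6 = 3.98611.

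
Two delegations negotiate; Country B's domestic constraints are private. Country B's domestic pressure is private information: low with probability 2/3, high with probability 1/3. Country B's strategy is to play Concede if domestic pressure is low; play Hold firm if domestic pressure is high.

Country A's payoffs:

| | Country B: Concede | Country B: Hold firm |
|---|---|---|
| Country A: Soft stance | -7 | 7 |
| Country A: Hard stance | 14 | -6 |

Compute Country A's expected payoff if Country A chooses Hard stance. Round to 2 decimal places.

7.33

E[Hard stance] = 2/3·14 + 1/3·(-6) = 28/3 + (-2) = 22/3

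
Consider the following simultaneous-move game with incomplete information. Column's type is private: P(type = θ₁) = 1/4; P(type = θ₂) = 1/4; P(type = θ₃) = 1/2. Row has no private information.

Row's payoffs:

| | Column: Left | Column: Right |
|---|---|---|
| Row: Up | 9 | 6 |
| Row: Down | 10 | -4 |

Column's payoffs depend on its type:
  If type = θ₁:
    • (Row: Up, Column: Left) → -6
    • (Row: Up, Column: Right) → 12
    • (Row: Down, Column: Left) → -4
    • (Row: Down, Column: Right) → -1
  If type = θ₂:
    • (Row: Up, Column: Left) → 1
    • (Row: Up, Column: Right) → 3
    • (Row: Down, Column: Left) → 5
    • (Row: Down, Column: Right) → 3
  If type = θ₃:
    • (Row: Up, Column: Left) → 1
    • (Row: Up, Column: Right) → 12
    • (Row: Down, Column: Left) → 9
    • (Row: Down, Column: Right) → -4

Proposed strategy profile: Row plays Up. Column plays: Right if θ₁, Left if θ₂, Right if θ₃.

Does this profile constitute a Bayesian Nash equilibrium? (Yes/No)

No

Row plays Up: E[Up] = 1/4·(6) + 1/4·(9) + 1/2·(6) = 27/4; E[Down] = -1/2. Best-responding. ✓
Column (type θ₁), facing Up: Left gives -6, Right gives 12. Proposed Right is best. ✓
Column (type θ₂), facing Up: Left gives 1, Right gives 3. Proposed Left is not best — profitable deviation exists. ✗
Column (type θ₃), facing Up: Left gives 1, Right gives 12. Proposed Right is best. ✓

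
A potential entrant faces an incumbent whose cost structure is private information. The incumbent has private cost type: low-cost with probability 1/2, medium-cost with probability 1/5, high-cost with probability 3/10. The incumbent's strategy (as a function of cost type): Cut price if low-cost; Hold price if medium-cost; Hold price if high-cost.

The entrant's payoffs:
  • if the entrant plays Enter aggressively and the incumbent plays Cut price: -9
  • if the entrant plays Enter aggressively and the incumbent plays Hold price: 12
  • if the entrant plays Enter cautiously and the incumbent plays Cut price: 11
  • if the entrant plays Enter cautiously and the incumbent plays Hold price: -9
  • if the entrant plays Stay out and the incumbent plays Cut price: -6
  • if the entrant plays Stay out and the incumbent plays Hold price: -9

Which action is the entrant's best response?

E[Enter aggressively] = 1/2·(-9) + 1/5·(12) + 3/10·(12) = 3/2
E[Enter cautiously] = 1/2·(11) + 1/5·(-9) + 3/10·(-9) = 1
E[Stay out] = 1/2·(-6) + 1/5·(-9) + 3/10·(-9) = -15/2
Best response: Enter aggressively (3/2 is the largest).

Enter aggressively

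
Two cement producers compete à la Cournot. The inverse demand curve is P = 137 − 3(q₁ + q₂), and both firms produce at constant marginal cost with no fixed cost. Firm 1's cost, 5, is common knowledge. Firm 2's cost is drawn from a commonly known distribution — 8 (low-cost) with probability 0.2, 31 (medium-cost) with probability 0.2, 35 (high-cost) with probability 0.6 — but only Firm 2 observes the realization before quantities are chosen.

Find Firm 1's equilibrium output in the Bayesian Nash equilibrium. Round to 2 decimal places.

Type-c best response for Firm 2: q₂(c) = (137 − c)/6 − q₁/2.
Firm 1 maximizes expected profit; its first-order condition is 137 − 6q₁ − 3E[q₂] − 5 = 0.
Substituting E[q₂] and solving: E[c₂] = 28.8, so q₁ = (137 − 2·5 + 28.8)/9 = 17.3111.

17.31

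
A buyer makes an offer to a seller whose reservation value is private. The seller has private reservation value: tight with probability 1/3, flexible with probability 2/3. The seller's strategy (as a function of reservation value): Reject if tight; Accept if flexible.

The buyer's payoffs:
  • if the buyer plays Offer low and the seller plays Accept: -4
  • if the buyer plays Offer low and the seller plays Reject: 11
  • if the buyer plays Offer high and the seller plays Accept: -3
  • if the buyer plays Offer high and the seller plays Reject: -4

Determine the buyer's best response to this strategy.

Offer low

E[Offer low] = 1/3·(11) + 2/3·(-4) = 1
E[Offer high] = 1/3·(-4) + 2/3·(-3) = -10/3
Best response: Offer low (1 is the largest).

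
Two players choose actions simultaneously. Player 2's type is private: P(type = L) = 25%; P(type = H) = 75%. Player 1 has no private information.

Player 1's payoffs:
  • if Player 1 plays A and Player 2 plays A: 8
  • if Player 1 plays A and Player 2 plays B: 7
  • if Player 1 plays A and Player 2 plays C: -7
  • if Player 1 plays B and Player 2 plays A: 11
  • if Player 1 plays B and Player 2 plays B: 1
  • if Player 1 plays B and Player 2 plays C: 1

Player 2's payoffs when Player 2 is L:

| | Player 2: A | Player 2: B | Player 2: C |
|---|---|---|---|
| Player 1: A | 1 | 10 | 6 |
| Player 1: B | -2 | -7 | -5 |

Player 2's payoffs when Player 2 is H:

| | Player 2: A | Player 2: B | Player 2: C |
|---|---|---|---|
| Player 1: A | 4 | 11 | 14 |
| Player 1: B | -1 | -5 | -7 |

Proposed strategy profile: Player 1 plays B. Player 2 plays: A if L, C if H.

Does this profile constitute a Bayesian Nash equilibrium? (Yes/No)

Player 1 plays B: E[B] = 0.25·(11) + 0.75·(1) = 3.5; E[A] = -3.25. Best-responding. ✓
Player 2 (type L), facing B: A gives -2, B gives -7, C gives -5. Proposed A is best. ✓
Player 2 (type H), facing B: A gives -1, B gives -5, C gives -7. Proposed C is not best — profitable deviation exists. ✗

No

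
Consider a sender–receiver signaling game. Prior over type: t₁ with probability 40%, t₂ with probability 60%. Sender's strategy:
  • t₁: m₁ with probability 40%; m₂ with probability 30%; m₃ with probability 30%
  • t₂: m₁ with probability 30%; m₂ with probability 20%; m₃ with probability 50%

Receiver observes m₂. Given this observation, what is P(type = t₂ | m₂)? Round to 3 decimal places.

0.500

P(m₂) = 0.4·0.3 + 0.6·0.2 = 0.24
P(t₂ | m₂) = (0.6·0.2) / 0.24 = 0.12 / 0.24 = 0.5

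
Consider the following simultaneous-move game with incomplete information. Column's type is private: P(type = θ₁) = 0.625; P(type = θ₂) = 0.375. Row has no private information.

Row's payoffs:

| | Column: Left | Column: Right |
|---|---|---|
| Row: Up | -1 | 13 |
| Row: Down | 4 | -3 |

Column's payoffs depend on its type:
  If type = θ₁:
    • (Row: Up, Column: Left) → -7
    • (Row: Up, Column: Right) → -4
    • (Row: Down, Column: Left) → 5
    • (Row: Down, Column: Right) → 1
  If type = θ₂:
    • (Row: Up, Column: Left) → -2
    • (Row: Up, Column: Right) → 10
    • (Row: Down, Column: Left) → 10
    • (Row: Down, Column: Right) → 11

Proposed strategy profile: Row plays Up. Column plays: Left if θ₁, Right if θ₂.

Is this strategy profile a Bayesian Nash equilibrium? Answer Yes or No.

No

Row plays Up: E[Up] = 0.625·(-1) + 0.375·(13) = 4.25; E[Down] = 1.375. Best-responding. ✓
Column (type θ₁), facing Up: Left gives -7, Right gives -4. Proposed Left is not best — profitable deviation exists. ✗
Column (type θ₂), facing Up: Left gives -2, Right gives 10. Proposed Right is best. ✓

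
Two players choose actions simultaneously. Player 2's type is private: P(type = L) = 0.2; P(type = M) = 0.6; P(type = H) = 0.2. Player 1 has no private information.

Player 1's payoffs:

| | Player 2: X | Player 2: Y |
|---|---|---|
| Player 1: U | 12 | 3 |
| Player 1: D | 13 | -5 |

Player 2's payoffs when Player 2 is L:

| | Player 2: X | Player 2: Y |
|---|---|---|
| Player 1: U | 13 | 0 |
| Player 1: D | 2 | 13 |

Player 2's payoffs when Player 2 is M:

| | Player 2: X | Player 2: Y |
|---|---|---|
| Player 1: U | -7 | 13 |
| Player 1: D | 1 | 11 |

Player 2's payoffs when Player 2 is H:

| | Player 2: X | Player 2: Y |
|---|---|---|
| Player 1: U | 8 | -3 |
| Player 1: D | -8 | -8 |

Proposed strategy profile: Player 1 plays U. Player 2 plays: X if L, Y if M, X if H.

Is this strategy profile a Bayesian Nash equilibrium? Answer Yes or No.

Yes

A profile is a BNE iff every type of every player is best-responding given beliefs about the other side.
Player 1 plays U: E[U] = 0.2·(12) + 0.6·(3) + 0.2·(12) = 6.6; E[D] = 2.2. Best-responding. ✓
Player 2 (type L), facing U: X gives 13, Y gives 0. Proposed X is best. ✓
Player 2 (type M), facing U: X gives -7, Y gives 13. Proposed Y is best. ✓
Player 2 (type H), facing U: X gives 8, Y gives -3. Proposed X is best. ✓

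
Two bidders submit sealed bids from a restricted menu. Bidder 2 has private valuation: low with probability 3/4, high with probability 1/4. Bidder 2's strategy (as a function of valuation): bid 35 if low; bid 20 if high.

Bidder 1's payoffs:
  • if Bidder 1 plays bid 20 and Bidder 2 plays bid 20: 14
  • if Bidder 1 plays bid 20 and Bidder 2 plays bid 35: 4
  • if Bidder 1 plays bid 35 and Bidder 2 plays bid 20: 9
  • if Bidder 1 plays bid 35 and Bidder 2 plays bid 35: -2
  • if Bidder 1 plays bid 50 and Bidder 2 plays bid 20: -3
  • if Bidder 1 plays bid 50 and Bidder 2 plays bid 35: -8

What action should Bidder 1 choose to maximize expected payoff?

E[bid 20] = 3/4·(4) + 1/4·(14) = 13/2
E[bid 35] = 3/4·(-2) + 1/4·(9) = 3/4
E[bid 50] = 3/4·(-8) + 1/4·(-3) = -27/4
Best response: bid 20 (13/2 is the largest).

bid 20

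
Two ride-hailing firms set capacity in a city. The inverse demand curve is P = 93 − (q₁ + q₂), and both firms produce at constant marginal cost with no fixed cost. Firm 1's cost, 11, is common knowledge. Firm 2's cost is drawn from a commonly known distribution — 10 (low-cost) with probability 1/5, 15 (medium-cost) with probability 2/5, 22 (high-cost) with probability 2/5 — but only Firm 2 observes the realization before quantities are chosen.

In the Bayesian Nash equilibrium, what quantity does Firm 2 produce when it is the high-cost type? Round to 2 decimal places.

Type-c best response for Firm 2: q₂(c) = (93 − c)/2 − q₁/2.
Firm 1 maximizes expected profit; its first-order condition is 93 − 2q₁ − E[q₂] − 11 = 0.
Substituting E[q₂] and solving: E[c₂] = 16.8, so q₁ = (93 − 2·11 + 16.8)/3 = 29.2667.
q₂(high-cost) = (93 − 22 − 29.2667)/2 = 20.8667.

20.87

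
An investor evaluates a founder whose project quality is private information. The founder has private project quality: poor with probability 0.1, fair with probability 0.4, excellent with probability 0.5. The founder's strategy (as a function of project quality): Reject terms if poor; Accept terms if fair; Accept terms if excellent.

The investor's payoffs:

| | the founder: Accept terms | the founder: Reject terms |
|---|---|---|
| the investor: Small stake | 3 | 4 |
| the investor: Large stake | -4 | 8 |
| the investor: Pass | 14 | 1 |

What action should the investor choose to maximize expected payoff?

E[Small stake] = 0.1·(4) + 0.4·(3) + 0.5·(3) = 3.1
E[Large stake] = 0.1·(8) + 0.4·(-4) + 0.5·(-4) = -2.8
E[Pass] = 0.1·(1) + 0.4·(14) + 0.5·(14) = 12.7
Best response: Pass (12.7 is the largest).

Pass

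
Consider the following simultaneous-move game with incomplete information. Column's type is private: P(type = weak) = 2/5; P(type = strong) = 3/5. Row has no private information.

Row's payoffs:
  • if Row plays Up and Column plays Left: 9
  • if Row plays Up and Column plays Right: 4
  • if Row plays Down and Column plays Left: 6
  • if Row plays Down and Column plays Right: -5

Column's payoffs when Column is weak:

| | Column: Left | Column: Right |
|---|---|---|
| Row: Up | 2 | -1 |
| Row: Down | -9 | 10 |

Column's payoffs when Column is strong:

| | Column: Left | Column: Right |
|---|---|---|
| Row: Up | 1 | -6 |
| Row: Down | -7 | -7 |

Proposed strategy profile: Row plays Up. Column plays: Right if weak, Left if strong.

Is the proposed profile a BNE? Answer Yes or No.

A profile is a BNE iff every type of every player is best-responding given beliefs about the other side.
Row plays Up: E[Up] = 2/5·(4) + 3/5·(9) = 7; E[Down] = 8/5. Best-responding. ✓
Column (type weak), facing Up: Left gives 2, Right gives -1. Proposed Right is not best — profitable deviation exists. ✗
Column (type strong), facing Up: Left gives 1, Right gives -6. Proposed Left is best. ✓

No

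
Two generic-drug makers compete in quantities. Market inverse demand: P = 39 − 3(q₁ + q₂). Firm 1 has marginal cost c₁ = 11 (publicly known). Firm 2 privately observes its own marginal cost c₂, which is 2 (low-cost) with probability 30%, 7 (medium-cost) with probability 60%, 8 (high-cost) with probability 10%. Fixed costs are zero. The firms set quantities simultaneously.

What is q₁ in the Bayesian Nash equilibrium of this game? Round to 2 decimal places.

Type-c best response for Firm 2: q₂(c) = (39 − c)/6 − q₁/2.
Firm 1 maximizes expected profit; its first-order condition is 39 − 6q₁ − 3E[q₂] − 11 = 0.
Substituting E[q₂] and solving: E[c₂] = 5.6, so q₁ = (39 − 2·11 + 5.6)/9 = 2.51111.

2.51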